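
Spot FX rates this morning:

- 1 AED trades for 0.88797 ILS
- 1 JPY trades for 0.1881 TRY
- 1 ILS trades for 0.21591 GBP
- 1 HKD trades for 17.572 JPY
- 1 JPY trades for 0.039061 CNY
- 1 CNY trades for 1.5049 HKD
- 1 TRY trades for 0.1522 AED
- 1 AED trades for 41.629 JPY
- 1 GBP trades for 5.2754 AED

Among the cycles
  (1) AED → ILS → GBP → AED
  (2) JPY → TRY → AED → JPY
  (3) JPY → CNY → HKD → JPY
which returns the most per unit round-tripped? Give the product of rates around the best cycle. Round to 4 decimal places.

(1) 0.88797 × 0.21591 × 5.2754 = 1.01141
(2) 0.1881 × 0.1522 × 41.629 = 1.19179
(3) 0.039061 × 1.5049 × 17.572 = 1.03293
Highest is cycle (2) at 1.1918 (>1, arbitrage).

1.1918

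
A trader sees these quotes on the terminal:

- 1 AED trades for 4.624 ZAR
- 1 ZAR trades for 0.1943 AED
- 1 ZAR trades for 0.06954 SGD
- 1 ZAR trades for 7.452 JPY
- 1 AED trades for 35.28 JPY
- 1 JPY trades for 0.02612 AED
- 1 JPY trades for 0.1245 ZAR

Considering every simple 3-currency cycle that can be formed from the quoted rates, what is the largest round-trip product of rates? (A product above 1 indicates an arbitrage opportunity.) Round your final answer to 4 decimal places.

AED→ZAR→JPY→AED: 4.624 × 7.452 × 0.02612 = 0.90004
AED→JPY→ZAR→AED: 35.28 × 0.1245 × 0.1943 = 0.85344
Maximum is AED→ZAR→JPY→AED at 0.9000; no arbitrage — every cycle loses value.

0.9000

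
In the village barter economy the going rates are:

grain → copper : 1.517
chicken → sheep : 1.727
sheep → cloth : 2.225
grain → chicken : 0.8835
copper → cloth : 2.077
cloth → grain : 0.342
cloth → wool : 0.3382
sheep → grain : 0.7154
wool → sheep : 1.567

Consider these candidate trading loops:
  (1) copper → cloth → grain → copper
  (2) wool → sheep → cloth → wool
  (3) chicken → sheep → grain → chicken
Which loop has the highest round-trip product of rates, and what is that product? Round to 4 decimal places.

1.1792

(1) 2.077 × 0.342 × 1.517 = 1.07758
(2) 1.567 × 2.225 × 0.3382 = 1.17916
(3) 1.727 × 0.7154 × 0.8835 = 1.09156
Highest is cycle (2) at 1.1792 (>1, arbitrage).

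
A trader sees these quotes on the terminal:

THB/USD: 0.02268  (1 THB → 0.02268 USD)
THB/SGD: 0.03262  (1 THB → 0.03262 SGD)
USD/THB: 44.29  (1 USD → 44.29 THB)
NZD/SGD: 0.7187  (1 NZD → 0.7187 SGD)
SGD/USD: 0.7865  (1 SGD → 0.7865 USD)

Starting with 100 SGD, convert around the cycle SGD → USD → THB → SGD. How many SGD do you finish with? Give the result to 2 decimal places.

100 SGD × 0.7865 = 78.65 USD
78.65 USD × 44.29 = 3483.4085 THB
3483.4085 THB × 0.03262 = 113.62878527 SGD

113.63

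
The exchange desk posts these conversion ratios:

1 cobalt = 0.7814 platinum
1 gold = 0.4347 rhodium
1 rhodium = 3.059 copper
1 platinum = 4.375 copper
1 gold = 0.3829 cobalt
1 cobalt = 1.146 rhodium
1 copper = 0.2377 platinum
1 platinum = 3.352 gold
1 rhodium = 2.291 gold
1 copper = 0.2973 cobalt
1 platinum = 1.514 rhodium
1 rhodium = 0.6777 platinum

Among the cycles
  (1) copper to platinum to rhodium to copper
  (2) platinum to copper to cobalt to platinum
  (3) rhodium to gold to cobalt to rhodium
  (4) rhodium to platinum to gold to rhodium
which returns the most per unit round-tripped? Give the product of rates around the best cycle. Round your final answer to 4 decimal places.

(1) 0.2377 × 1.514 × 3.059 = 1.10087
(2) 4.375 × 0.2973 × 0.7814 = 1.01636
(3) 2.291 × 0.3829 × 1.146 = 1.00530
(4) 0.6777 × 3.352 × 0.4347 = 0.98749
Highest is cycle (1) at 1.1009 (>1, arbitrage).

1.1009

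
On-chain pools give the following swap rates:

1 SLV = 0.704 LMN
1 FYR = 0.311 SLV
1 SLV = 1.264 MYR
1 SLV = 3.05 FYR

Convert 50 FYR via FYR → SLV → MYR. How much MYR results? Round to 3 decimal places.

19.655

50 FYR × 0.311 = 15.55 SLV
15.55 SLV × 1.264 = 19.6552 MYR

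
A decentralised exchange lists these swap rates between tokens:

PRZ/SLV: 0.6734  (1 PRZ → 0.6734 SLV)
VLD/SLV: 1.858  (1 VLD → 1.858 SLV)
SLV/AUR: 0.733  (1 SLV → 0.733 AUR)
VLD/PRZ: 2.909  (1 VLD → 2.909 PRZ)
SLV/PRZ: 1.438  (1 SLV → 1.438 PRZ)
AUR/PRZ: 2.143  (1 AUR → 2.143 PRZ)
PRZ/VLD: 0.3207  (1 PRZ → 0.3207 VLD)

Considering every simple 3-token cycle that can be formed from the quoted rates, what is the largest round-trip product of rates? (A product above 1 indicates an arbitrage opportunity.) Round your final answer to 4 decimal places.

1.0578

SLV→AUR→PRZ→SLV: 0.733 × 2.143 × 0.6734 = 1.05779
VLD→SLV→PRZ→VLD: 1.858 × 1.438 × 0.3207 = 0.85685
Maximum is SLV→AUR→PRZ→SLV at 1.0578; arbitrage exists.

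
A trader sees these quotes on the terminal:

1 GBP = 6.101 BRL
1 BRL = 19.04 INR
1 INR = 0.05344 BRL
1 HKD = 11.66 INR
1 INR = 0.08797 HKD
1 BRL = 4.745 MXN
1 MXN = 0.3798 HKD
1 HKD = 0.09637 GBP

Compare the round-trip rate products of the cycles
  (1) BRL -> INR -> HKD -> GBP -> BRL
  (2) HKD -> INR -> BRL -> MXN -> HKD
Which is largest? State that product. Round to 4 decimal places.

(1) 19.04 × 0.08797 × 0.09637 × 6.101 = 0.98479
(2) 11.66 × 0.05344 × 4.745 × 0.3798 = 1.12294
Highest is cycle (2) at 1.1229 (>1, arbitrage).

1.1229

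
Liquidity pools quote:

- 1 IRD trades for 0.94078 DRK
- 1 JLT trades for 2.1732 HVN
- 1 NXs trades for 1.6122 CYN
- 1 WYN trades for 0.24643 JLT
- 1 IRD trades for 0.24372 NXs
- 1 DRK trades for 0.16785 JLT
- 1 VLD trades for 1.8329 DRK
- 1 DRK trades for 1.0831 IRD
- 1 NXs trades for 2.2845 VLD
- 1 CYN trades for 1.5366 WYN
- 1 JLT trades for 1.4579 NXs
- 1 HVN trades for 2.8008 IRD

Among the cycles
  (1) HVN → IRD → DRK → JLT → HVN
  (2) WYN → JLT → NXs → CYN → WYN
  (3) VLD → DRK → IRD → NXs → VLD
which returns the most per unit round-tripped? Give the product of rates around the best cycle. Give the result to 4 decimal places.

1.1053

(1) 2.8008 × 0.94078 × 0.16785 × 2.1732 = 0.96115
(2) 0.24643 × 1.4579 × 1.6122 × 1.5366 = 0.89002
(3) 1.8329 × 1.0831 × 0.24372 × 2.2845 = 1.10532
Highest is cycle (3) at 1.1053 (>1, arbitrage).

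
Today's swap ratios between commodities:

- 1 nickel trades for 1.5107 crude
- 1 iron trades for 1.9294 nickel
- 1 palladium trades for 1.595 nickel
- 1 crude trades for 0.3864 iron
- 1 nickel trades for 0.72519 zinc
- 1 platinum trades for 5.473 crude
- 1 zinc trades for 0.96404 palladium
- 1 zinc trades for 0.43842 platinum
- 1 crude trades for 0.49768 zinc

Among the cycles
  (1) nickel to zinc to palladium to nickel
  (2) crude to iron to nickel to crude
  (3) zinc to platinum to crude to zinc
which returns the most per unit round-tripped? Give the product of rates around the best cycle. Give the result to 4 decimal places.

1.1942

(1) 0.72519 × 0.96404 × 1.595 = 1.11508
(2) 0.3864 × 1.9294 × 1.5107 = 1.12626
(3) 0.43842 × 5.473 × 0.49768 = 1.19417
Highest is cycle (3) at 1.1942 (>1, arbitrage).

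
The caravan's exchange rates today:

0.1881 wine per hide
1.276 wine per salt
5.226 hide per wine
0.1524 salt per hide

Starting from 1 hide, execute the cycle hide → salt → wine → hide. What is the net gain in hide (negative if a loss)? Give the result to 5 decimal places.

0.01626

1 hide × 0.1524 = 0.1524 salt
0.1524 salt × 1.276 = 0.1944624 wine
0.1944624 wine × 5.226 = 1.0162605024 hide
Net change: 1.0162605024 − 1 = 0.0162605024 hide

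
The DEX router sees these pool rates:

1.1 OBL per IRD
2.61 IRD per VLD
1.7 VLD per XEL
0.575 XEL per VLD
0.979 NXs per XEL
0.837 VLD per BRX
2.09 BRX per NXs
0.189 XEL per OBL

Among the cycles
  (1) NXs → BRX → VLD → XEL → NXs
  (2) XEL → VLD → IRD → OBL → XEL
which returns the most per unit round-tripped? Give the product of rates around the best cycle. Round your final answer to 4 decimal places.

0.9847

(1) 2.09 × 0.837 × 0.575 × 0.979 = 0.98474
(2) 1.7 × 2.61 × 1.1 × 0.189 = 0.92245
Highest is cycle (1) at 0.9847 (≤1, no arbitrage).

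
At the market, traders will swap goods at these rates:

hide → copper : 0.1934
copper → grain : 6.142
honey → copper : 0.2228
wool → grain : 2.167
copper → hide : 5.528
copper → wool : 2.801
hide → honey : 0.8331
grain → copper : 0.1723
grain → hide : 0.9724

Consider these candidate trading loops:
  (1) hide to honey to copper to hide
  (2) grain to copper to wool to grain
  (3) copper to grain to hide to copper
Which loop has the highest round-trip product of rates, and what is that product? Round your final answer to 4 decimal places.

(1) 0.8331 × 0.2228 × 5.528 = 1.02608
(2) 0.1723 × 2.801 × 2.167 = 1.04582
(3) 6.142 × 0.9724 × 0.1934 = 1.15508
Highest is cycle (3) at 1.1551 (>1, arbitrage).

1.1551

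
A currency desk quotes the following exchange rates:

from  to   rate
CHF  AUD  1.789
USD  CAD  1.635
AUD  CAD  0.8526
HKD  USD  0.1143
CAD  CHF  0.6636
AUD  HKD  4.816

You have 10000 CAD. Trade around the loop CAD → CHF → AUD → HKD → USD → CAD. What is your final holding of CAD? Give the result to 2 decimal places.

10684.82

10000 CAD × 0.6636 = 6636 CHF
6636 CHF × 1.789 = 11871.804 AUD
11871.804 AUD × 4.816 = 57174.608064 HKD
57174.608064 HKD × 0.1143 = 6535.0577017152 USD
6535.0577017152 USD × 1.635 = 10684.819342304352 CAD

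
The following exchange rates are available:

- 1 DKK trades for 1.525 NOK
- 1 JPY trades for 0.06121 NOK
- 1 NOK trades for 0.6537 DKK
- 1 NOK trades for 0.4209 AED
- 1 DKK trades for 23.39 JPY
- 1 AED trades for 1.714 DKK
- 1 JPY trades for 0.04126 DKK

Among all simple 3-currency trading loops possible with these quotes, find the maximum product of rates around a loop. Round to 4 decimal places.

1.1002

NOK→AED→DKK→NOK: 0.4209 × 1.714 × 1.525 = 1.10017
NOK→DKK→JPY→NOK: 0.6537 × 23.39 × 0.06121 = 0.93590
Maximum is NOK→AED→DKK→NOK at 1.1002; arbitrage exists.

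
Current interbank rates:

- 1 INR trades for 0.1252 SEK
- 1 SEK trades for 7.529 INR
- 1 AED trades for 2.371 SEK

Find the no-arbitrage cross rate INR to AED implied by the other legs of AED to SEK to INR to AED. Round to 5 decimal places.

0.05602

Known legs of the cycle: 2.371 × 7.529 = 17.851259
For no arbitrage the full-cycle product must be 1, so the missing rate is 1 / 17.851259 ≈ 0.0560185.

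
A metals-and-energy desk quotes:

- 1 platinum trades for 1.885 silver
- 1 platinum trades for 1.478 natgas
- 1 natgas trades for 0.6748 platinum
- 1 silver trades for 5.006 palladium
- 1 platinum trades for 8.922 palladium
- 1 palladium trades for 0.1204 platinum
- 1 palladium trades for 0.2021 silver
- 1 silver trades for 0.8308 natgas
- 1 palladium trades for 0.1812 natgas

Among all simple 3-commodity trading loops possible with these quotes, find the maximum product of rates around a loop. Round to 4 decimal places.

palladium→platinum→silver→palladium: 0.1204 × 1.885 × 5.006 = 1.13613
palladium→natgas→platinum→palladium: 0.1812 × 0.6748 × 8.922 = 1.09093
silver→natgas→platinum→silver: 0.8308 × 0.6748 × 1.885 = 1.05678
Maximum is palladium→platinum→silver→palladium at 1.1361; arbitrage exists.

1.1361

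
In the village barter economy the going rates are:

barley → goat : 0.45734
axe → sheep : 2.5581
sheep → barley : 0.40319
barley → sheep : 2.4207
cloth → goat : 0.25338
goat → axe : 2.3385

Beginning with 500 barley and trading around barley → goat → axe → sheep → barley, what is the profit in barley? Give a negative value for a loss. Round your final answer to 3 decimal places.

51.536

500 barley × 0.45734 = 228.67 goat
228.67 goat × 2.3385 = 534.744795 axe
534.744795 axe × 2.5581 = 1367.9306600895 sheep
1367.9306600895 sheep × 0.40319 = 551.535962841485505 barley
Net change: 551.535962841485505 − 500 = 51.535962841485505 barley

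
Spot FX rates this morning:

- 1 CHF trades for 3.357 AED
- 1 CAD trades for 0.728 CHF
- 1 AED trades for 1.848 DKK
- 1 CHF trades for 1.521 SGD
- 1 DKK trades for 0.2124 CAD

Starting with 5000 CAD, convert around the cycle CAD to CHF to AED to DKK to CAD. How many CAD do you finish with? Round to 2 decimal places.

5000 CAD × 0.728 = 3640 CHF
3640 CHF × 3.357 = 12219.48 AED
12219.48 AED × 1.848 = 22581.59904 DKK
22581.59904 DKK × 0.2124 = 4796.331636096 CAD

4796.33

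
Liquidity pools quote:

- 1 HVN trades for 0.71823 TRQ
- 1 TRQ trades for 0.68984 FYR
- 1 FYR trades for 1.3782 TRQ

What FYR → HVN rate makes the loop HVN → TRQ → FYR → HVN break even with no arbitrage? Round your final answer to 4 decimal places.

Known legs of the cycle: 0.71823 × 0.68984 = 0.4954637832
For no arbitrage the full-cycle product must be 1, so the missing rate is 1 / 0.4954637832 ≈ 2.018311.

2.0183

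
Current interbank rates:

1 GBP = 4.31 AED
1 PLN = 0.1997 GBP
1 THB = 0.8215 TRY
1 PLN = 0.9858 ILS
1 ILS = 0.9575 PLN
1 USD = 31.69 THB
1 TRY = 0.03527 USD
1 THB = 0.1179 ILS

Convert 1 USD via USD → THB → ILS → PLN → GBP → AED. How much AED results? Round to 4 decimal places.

3.0791

1 USD × 31.69 = 31.69 THB
31.69 THB × 0.1179 = 3.736251 ILS
3.736251 ILS × 0.9575 = 3.5774603325 PLN
3.5774603325 PLN × 0.1997 = 0.71441882840025 GBP
0.71441882840025 GBP × 4.31 = 3.0791451504050775 AED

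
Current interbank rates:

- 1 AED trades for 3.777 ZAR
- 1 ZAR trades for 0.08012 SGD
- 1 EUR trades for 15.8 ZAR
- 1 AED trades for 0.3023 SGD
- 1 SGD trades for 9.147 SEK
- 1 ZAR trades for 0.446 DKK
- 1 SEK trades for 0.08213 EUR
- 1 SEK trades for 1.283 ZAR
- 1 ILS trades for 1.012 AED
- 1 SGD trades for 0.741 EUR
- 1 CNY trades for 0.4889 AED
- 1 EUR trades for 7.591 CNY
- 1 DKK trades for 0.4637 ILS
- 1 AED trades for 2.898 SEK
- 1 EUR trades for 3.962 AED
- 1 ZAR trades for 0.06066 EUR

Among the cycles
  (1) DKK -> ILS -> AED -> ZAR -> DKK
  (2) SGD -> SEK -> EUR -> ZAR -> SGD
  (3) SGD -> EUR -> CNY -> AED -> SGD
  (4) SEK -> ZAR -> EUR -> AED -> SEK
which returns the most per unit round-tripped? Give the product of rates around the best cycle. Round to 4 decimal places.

0.9510

(1) 0.4637 × 1.012 × 3.777 × 0.446 = 0.79050
(2) 9.147 × 0.08213 × 15.8 × 0.08012 = 0.95100
(3) 0.741 × 7.591 × 0.4889 × 0.3023 = 0.83133
(4) 1.283 × 0.06066 × 3.962 × 2.898 = 0.89360
Highest is cycle (2) at 0.9510 (≤1, no arbitrage).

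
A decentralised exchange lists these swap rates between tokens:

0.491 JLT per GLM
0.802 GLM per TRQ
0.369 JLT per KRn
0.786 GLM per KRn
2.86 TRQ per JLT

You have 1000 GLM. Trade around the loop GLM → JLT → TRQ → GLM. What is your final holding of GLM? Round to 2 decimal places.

1000 GLM × 0.491 = 491 JLT
491 JLT × 2.86 = 1404.26 TRQ
1404.26 TRQ × 0.802 = 1126.21652 GLM

1126.22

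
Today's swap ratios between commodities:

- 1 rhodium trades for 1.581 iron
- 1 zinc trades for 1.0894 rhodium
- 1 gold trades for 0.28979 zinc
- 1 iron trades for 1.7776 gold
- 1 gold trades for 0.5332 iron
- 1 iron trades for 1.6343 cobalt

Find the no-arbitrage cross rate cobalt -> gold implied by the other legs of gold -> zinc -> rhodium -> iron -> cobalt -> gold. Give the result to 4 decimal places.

1.2259

Known legs of the cycle: 0.28979 × 1.0894 × 1.581 × 1.6343 = 0.8157074267702958
For no arbitrage the full-cycle product must be 1, so the missing rate is 1 / 0.8157074267702958 ≈ 1.225930.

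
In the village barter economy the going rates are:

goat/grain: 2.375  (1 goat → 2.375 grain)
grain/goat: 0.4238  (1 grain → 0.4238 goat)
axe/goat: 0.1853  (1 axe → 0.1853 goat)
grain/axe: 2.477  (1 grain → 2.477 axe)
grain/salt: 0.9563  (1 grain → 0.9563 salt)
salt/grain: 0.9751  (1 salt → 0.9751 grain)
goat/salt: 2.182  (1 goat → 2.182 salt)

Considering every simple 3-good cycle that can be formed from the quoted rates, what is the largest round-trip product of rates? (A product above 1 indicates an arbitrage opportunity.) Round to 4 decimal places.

grain→axe→goat→grain: 2.477 × 0.1853 × 2.375 = 1.09010
grain→goat→salt→grain: 0.4238 × 2.182 × 0.9751 = 0.90171
Maximum is grain→axe→goat→grain at 1.0901; arbitrage exists.

1.0901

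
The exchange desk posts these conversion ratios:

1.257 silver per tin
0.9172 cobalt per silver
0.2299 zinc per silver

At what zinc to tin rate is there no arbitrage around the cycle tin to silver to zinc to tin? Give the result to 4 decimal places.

3.4604

Known legs of the cycle: 1.257 × 0.2299 = 0.2889843
For no arbitrage the full-cycle product must be 1, so the missing rate is 1 / 0.2889843 ≈ 3.460396.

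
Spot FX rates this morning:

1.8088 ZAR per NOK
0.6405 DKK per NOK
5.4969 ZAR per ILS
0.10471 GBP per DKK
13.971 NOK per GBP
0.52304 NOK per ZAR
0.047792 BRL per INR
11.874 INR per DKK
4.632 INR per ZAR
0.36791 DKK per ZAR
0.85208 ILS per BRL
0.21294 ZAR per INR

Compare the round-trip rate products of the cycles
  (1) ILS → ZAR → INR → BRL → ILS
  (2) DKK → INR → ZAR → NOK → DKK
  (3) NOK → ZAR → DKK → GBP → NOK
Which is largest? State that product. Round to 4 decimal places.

(1) 5.4969 × 4.632 × 0.047792 × 0.85208 = 1.03686
(2) 11.874 × 0.21294 × 0.52304 × 0.6405 = 0.84705
(3) 1.8088 × 0.36791 × 0.10471 × 13.971 = 0.97353
Highest is cycle (1) at 1.0369 (>1, arbitrage).

1.0369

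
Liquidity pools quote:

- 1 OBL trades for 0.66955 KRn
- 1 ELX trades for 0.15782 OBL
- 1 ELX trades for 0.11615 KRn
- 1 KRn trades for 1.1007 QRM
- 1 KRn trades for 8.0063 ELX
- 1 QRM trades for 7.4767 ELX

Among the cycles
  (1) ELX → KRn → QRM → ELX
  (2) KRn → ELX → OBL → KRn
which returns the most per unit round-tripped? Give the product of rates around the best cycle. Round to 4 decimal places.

0.9559

(1) 0.11615 × 1.1007 × 7.4767 = 0.95587
(2) 8.0063 × 0.15782 × 0.66955 = 0.84601
Highest is cycle (1) at 0.9559 (≤1, no arbitrage).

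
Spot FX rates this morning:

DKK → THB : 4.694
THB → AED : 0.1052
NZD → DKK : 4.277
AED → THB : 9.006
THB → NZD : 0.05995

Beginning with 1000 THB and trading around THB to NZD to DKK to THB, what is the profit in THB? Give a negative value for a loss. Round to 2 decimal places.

1000 THB × 0.05995 = 59.95 NZD
59.95 NZD × 4.277 = 256.40615 DKK
256.40615 DKK × 4.694 = 1203.5704681 THB
Net change: 1203.5704681 − 1000 = 203.5704681 THB

203.57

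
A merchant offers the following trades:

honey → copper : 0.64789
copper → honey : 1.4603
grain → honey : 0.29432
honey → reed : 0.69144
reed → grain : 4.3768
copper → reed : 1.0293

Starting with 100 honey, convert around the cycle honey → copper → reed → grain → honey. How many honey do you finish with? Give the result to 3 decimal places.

85.905

100 honey × 0.64789 = 64.789 copper
64.789 copper × 1.0293 = 66.6873177 reed
66.6873177 reed × 4.3768 = 291.87705210936 grain
291.87705210936 grain × 0.29432 = 85.9052539768268352 honey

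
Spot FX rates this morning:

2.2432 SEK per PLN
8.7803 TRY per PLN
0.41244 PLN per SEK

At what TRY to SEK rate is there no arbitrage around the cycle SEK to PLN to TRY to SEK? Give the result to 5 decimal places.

0.27614

Known legs of the cycle: 0.41244 × 8.7803 = 3.621346932
For no arbitrage the full-cycle product must be 1, so the missing rate is 1 / 3.621346932 ≈ 0.2761403.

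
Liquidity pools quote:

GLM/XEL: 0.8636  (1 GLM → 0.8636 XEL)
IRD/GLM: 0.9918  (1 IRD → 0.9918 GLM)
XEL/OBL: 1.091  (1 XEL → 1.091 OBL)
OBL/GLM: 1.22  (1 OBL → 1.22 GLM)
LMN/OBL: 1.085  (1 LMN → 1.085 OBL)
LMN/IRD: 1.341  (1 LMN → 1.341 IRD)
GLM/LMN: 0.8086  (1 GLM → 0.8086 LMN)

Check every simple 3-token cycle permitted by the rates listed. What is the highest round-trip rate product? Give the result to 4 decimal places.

XEL→OBL→GLM→XEL: 1.091 × 1.22 × 0.8636 = 1.14947
IRD→GLM→LMN→IRD: 0.9918 × 0.8086 × 1.341 = 1.07544
GLM→LMN→OBL→GLM: 0.8086 × 1.085 × 1.22 = 1.07034
Maximum is XEL→OBL→GLM→XEL at 1.1495; arbitrage exists.

1.1495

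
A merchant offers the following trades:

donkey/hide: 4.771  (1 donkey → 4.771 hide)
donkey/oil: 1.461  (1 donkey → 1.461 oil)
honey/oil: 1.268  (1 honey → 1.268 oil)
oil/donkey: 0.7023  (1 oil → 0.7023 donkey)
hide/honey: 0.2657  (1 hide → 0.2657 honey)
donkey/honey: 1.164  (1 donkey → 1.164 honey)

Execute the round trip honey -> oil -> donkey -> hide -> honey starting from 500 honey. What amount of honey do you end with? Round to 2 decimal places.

500 honey × 1.268 = 634 oil
634 oil × 0.7023 = 445.2582 donkey
445.2582 donkey × 4.771 = 2124.3268722 hide
2124.3268722 hide × 0.2657 = 564.43364994354 honey

564.43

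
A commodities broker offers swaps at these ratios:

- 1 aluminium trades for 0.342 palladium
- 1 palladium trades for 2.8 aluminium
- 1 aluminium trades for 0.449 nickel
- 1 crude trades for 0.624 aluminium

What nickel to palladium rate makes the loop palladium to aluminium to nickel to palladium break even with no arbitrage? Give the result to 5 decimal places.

0.79542

Known legs of the cycle: 2.8 × 0.449 = 1.2572
For no arbitrage the full-cycle product must be 1, so the missing rate is 1 / 1.2572 ≈ 0.7954184.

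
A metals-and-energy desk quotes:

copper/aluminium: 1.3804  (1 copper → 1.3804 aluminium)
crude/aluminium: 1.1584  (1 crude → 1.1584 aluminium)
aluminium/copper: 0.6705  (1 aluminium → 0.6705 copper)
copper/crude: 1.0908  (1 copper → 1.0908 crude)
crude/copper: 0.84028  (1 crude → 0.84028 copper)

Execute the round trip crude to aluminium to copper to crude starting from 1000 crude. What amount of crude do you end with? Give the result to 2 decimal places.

847.23

1000 crude × 1.1584 = 1158.4 aluminium
1158.4 aluminium × 0.6705 = 776.7072 copper
776.7072 copper × 1.0908 = 847.23221376 crude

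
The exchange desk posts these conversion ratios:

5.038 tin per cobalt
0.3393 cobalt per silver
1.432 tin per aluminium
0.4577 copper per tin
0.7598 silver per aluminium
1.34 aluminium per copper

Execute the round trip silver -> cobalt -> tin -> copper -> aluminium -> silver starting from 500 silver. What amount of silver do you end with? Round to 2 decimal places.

398.29

500 silver × 0.3393 = 169.65 cobalt
169.65 cobalt × 5.038 = 854.6967 tin
854.6967 tin × 0.4577 = 391.19467959 copper
391.19467959 copper × 1.34 = 524.2008706506 aluminium
524.2008706506 aluminium × 0.7598 = 398.28782152032588 silver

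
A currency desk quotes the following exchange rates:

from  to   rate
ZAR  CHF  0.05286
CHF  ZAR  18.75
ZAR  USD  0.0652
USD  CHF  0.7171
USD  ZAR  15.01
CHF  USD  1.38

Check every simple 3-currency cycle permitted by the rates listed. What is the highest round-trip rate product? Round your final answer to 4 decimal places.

CHF→USD→ZAR→CHF: 1.38 × 15.01 × 0.05286 = 1.09493
CHF→ZAR→USD→CHF: 18.75 × 0.0652 × 0.7171 = 0.87665
Maximum is CHF→USD→ZAR→CHF at 1.0949; arbitrage exists.

1.0949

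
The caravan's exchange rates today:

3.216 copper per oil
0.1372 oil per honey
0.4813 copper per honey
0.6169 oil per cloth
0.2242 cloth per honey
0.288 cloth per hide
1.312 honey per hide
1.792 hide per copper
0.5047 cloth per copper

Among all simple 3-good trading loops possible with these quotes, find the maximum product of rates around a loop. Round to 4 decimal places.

copper→hide→honey→copper: 1.792 × 1.312 × 0.4813 = 1.13159
copper→cloth→oil→copper: 0.5047 × 0.6169 × 3.216 = 1.00130
Maximum is copper→hide→honey→copper at 1.1316; arbitrage exists.

1.1316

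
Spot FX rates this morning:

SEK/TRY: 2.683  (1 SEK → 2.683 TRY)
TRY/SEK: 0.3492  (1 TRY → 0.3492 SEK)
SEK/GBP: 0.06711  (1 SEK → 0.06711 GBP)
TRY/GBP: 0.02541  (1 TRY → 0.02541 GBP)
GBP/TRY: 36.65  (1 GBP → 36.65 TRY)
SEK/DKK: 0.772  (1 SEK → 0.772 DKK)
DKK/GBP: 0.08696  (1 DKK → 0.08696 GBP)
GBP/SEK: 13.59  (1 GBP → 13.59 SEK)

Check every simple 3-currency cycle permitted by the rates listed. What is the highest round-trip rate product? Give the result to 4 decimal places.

0.9265

GBP→SEK→TRY→GBP: 13.59 × 2.683 × 0.02541 = 0.92650
GBP→SEK→DKK→GBP: 13.59 × 0.772 × 0.08696 = 0.91234
GBP→TRY→SEK→GBP: 36.65 × 0.3492 × 0.06711 = 0.85889
Maximum is GBP→SEK→TRY→GBP at 0.9265; no arbitrage — every cycle loses value.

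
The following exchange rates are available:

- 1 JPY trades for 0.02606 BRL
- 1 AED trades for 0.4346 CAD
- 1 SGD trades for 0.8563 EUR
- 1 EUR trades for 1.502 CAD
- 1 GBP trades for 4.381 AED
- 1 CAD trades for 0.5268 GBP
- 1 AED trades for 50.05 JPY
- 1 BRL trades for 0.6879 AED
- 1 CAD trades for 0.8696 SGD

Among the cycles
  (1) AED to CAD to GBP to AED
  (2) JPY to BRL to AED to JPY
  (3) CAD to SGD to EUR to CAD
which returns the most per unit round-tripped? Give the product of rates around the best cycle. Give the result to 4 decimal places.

1.1184

(1) 0.4346 × 0.5268 × 4.381 = 1.00302
(2) 0.02606 × 0.6879 × 50.05 = 0.89723
(3) 0.8696 × 0.8563 × 1.502 = 1.11845
Highest is cycle (3) at 1.1184 (>1, arbitrage).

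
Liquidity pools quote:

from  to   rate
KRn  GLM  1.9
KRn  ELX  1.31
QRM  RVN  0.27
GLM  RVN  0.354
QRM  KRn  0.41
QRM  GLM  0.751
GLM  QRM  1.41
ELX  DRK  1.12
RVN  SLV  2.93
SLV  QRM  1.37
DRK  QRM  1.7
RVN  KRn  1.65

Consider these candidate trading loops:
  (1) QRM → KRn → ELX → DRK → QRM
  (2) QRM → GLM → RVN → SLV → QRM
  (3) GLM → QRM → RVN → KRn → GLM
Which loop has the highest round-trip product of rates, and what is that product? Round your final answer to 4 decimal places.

(1) 0.41 × 1.31 × 1.12 × 1.7 = 1.02264
(2) 0.751 × 0.354 × 2.93 × 1.37 = 1.06716
(3) 1.41 × 0.27 × 1.65 × 1.9 = 1.19349
Highest is cycle (3) at 1.1935 (>1, arbitrage).

1.1935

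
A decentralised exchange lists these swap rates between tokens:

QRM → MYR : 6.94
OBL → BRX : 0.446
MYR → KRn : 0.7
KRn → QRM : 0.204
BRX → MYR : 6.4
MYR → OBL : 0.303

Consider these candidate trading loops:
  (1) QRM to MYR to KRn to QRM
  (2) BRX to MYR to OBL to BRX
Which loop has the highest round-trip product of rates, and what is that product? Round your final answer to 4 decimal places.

(1) 6.94 × 0.7 × 0.204 = 0.99103
(2) 6.4 × 0.303 × 0.446 = 0.86488
Highest is cycle (1) at 0.9910 (≤1, no arbitrage).

0.9910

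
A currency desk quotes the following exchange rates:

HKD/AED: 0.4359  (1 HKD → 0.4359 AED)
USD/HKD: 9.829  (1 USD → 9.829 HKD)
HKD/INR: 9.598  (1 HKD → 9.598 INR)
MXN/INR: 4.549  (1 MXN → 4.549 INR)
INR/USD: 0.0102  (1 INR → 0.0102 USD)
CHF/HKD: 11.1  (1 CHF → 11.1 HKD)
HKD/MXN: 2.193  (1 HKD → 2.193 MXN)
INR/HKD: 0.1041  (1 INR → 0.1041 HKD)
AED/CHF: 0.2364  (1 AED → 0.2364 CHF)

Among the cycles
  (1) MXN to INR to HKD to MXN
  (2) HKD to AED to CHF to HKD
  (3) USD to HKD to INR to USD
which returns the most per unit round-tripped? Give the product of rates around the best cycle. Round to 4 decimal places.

1.1438

(1) 4.549 × 0.1041 × 2.193 = 1.03850
(2) 0.4359 × 0.2364 × 11.1 = 1.14382
(3) 9.829 × 9.598 × 0.0102 = 0.96226
Highest is cycle (2) at 1.1438 (>1, arbitrage).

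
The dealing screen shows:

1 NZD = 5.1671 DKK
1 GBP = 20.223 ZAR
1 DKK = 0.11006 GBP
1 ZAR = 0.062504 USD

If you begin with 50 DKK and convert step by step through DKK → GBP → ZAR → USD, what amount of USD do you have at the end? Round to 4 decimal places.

6.9559

50 DKK × 0.11006 = 5.503 GBP
5.503 GBP × 20.223 = 111.287169 ZAR
111.287169 ZAR × 0.062504 = 6.955893211176 USD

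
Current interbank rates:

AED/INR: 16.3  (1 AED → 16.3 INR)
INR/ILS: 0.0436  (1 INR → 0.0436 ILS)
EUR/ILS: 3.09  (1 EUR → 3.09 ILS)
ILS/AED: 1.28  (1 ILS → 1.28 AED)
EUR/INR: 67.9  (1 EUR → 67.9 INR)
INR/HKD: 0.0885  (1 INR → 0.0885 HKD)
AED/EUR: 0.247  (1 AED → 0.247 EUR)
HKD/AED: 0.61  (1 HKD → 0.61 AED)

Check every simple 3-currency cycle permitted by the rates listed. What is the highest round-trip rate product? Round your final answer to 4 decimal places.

AED→EUR→ILS→AED: 0.247 × 3.09 × 1.28 = 0.97693
AED→INR→ILS→AED: 16.3 × 0.0436 × 1.28 = 0.90967
AED→INR→HKD→AED: 16.3 × 0.0885 × 0.61 = 0.87996
Maximum is AED→EUR→ILS→AED at 0.9769; no arbitrage — every cycle loses value.

0.9769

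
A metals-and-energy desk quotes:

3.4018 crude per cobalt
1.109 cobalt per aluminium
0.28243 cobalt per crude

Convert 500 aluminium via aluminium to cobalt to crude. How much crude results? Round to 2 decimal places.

500 aluminium × 1.109 = 554.5 cobalt
554.5 cobalt × 3.4018 = 1886.2981 crude

1886.30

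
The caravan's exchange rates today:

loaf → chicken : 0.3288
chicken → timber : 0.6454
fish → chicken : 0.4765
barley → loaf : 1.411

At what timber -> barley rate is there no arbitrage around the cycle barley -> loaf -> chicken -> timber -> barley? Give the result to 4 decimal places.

Known legs of the cycle: 1.411 × 0.3288 × 0.6454 = 0.29942481072
For no arbitrage the full-cycle product must be 1, so the missing rate is 1 / 0.29942481072 ≈ 3.339737.

3.3397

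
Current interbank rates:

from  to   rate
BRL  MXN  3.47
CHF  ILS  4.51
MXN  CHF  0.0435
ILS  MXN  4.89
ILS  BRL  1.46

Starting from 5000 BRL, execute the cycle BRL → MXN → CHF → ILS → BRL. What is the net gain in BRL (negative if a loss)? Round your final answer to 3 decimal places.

5000 BRL × 3.47 = 17350 MXN
17350 MXN × 0.0435 = 754.725 CHF
754.725 CHF × 4.51 = 3403.80975 ILS
3403.80975 ILS × 1.46 = 4969.562235 BRL
Net change: 4969.562235 − 5000 = -30.437765 BRL

-30.438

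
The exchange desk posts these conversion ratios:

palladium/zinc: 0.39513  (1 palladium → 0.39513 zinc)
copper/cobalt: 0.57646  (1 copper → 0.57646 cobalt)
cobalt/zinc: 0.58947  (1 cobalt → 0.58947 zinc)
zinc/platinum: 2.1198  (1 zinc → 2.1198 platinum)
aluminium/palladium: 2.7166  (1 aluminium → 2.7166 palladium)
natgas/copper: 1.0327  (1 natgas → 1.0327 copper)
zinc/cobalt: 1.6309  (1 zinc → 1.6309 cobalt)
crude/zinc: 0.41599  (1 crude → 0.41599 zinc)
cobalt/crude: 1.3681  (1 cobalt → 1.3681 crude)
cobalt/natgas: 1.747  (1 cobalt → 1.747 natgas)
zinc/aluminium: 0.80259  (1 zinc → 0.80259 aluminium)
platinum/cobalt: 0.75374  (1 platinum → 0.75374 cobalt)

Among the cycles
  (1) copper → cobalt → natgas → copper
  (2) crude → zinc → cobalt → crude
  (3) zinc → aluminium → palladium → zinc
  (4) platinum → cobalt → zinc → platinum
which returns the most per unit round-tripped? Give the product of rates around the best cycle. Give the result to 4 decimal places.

1.0400

(1) 0.57646 × 1.747 × 1.0327 = 1.04001
(2) 0.41599 × 1.6309 × 1.3681 = 0.92817
(3) 0.80259 × 2.7166 × 0.39513 = 0.86151
(4) 0.75374 × 0.58947 × 2.1198 = 0.94184
Highest is cycle (1) at 1.0400 (>1, arbitrage).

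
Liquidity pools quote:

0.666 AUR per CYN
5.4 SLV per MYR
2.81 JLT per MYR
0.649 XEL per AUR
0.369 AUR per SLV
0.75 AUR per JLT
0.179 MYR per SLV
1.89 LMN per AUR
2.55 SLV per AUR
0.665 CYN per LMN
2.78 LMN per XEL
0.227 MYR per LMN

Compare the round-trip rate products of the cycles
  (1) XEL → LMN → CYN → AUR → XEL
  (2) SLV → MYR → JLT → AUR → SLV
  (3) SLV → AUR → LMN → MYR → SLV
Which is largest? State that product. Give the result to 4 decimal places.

0.9620

(1) 2.78 × 0.665 × 0.666 × 0.649 = 0.79907
(2) 0.179 × 2.81 × 0.75 × 2.55 = 0.96197
(3) 0.369 × 1.89 × 0.227 × 5.4 = 0.85489
Highest is cycle (2) at 0.9620 (≤1, no arbitrage).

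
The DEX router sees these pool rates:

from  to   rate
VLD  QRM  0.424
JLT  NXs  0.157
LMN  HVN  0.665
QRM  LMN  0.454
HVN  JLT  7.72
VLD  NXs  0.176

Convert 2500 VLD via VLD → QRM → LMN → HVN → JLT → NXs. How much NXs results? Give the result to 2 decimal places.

387.88

2500 VLD × 0.424 = 1060 QRM
1060 QRM × 0.454 = 481.24 LMN
481.24 LMN × 0.665 = 320.0246 HVN
320.0246 HVN × 7.72 = 2470.589912 JLT
2470.589912 JLT × 0.157 = 387.882616184 NXs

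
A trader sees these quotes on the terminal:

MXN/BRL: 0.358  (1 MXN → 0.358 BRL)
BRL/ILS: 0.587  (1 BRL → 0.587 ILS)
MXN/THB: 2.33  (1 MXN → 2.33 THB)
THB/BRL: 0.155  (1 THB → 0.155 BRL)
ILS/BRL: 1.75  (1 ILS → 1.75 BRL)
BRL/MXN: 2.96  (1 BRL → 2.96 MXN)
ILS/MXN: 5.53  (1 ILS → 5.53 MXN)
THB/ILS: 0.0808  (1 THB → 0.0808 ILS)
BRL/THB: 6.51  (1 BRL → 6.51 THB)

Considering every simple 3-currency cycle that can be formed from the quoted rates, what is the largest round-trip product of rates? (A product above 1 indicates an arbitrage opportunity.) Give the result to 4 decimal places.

MXN→BRL→ILS→MXN: 0.358 × 0.587 × 5.53 = 1.16211
THB→BRL→MXN→THB: 0.155 × 2.96 × 2.33 = 1.06900
THB→ILS→MXN→THB: 0.0808 × 5.53 × 2.33 = 1.04110
THB→ILS→BRL→THB: 0.0808 × 1.75 × 6.51 = 0.92051
Maximum is MXN→BRL→ILS→MXN at 1.1621; arbitrage exists.

1.1621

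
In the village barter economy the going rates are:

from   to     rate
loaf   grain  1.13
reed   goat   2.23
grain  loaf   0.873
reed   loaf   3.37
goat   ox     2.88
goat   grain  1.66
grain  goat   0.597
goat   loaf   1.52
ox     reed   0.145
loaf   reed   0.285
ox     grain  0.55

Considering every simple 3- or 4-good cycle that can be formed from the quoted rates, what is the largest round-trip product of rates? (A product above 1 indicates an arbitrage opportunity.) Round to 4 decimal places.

goat→loaf→grain→goat: 1.52 × 1.13 × 0.597 = 1.02541
reed→goat→loaf→reed: 2.23 × 1.52 × 0.285 = 0.96604
ox→grain→goat→ox: 0.55 × 0.597 × 2.88 = 0.94565
ox→reed→goat→ox: 0.145 × 2.23 × 2.88 = 0.93125
reed→goat→grain→loaf→reed: 2.23 × 1.66 × 0.873 × 0.285 = 0.92103
Maximum is goat→loaf→grain→goat at 1.0254; arbitrage exists.

1.0254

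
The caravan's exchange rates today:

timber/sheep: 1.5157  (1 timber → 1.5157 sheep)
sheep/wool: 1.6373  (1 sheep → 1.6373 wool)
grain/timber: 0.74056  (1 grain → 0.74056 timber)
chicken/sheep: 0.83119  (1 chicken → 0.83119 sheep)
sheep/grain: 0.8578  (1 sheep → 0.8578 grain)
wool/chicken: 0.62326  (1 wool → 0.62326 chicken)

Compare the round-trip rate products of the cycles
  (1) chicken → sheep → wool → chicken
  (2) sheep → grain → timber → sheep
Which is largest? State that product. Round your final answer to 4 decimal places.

(1) 0.83119 × 1.6373 × 0.62326 = 0.84820
(2) 0.8578 × 0.74056 × 1.5157 = 0.96285
Highest is cycle (2) at 0.9629 (≤1, no arbitrage).

0.9629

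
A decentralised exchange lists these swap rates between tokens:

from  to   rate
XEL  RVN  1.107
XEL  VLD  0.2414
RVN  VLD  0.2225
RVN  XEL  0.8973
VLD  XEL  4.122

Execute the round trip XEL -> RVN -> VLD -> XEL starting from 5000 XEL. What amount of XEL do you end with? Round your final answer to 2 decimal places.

5000 XEL × 1.107 = 5535 RVN
5535 RVN × 0.2225 = 1231.5375 VLD
1231.5375 VLD × 4.122 = 5076.397575 XEL

5076.40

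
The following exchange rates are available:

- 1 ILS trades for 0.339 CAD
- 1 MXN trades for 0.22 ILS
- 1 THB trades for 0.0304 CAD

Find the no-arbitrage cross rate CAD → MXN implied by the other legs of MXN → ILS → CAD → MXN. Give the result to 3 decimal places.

13.408

Known legs of the cycle: 0.22 × 0.339 = 0.07458
For no arbitrage the full-cycle product must be 1, so the missing rate is 1 / 0.07458 ≈ 13.40842.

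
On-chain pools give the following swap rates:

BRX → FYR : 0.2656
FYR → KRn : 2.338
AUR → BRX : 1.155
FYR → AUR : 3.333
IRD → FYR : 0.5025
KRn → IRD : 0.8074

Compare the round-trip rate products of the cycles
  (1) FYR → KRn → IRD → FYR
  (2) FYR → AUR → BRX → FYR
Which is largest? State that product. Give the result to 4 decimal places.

1.0225

(1) 2.338 × 0.8074 × 0.5025 = 0.94857
(2) 3.333 × 1.155 × 0.2656 = 1.02246
Highest is cycle (2) at 1.0225 (>1, arbitrage).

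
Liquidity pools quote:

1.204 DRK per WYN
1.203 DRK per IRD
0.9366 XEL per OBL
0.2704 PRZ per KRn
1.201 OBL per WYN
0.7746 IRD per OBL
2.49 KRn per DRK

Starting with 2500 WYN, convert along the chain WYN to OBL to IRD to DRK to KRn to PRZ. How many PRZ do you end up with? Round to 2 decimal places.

1883.79

2500 WYN × 1.201 = 3002.5 OBL
3002.5 OBL × 0.7746 = 2325.7365 IRD
2325.7365 IRD × 1.203 = 2797.8610095 DRK
2797.8610095 DRK × 2.49 = 6966.673913655 KRn
6966.673913655 KRn × 0.2704 = 1883.788626252312 PRZ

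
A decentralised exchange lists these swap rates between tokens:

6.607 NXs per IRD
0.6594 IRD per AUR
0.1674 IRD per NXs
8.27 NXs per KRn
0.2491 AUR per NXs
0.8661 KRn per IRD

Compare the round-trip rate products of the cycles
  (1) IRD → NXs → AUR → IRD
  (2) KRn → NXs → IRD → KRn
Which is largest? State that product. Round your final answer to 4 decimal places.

1.1990

(1) 6.607 × 0.2491 × 0.6594 = 1.08524
(2) 8.27 × 0.1674 × 0.8661 = 1.19903
Highest is cycle (2) at 1.1990 (>1, arbitrage).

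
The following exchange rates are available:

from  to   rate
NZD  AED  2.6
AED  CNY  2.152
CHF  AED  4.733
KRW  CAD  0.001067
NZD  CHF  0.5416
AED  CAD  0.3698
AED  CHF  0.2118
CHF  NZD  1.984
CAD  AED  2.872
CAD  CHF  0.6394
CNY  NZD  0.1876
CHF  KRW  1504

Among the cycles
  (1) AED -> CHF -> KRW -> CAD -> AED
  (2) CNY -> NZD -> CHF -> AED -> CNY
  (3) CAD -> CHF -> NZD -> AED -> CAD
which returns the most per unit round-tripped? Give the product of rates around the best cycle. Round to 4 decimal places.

(1) 0.2118 × 1504 × 0.001067 × 2.872 = 0.97616
(2) 0.1876 × 0.5416 × 4.733 × 2.152 = 1.03488
(3) 0.6394 × 1.984 × 2.6 × 0.3698 = 1.21970
Highest is cycle (3) at 1.2197 (>1, arbitrage).

1.2197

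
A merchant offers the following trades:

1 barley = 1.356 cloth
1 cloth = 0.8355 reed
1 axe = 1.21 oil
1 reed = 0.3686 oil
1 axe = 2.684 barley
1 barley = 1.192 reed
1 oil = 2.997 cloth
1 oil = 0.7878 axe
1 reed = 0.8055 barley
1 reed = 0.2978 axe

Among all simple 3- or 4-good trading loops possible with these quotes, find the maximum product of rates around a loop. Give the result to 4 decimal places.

0.9528

axe→barley→reed→axe: 2.684 × 1.192 × 0.2978 = 0.95276
axe→barley→reed→oil→axe: 2.684 × 1.192 × 0.3686 × 0.7878 = 0.92903
reed→oil→cloth→reed: 0.3686 × 2.997 × 0.8355 = 0.92297
reed→barley→cloth→reed: 0.8055 × 1.356 × 0.8355 = 0.91258
axe→barley→cloth→reed→axe: 2.684 × 1.356 × 0.8355 × 0.2978 = 0.90555
axe→oil→cloth→reed→axe: 1.21 × 2.997 × 0.8355 × 0.2978 = 0.90228
Maximum is axe→barley→reed→axe at 0.9528; no arbitrage — every cycle loses value.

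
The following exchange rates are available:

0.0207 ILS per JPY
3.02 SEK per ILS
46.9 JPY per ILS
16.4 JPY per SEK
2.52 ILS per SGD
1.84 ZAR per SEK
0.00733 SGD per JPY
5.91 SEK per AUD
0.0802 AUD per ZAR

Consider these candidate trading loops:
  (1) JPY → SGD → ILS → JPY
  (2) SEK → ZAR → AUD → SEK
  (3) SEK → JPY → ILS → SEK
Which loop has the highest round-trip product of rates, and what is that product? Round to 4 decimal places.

(1) 0.00733 × 2.52 × 46.9 = 0.86632
(2) 1.84 × 0.0802 × 5.91 = 0.87213
(3) 16.4 × 0.0207 × 3.02 = 1.02523
Highest is cycle (3) at 1.0252 (>1, arbitrage).

1.0252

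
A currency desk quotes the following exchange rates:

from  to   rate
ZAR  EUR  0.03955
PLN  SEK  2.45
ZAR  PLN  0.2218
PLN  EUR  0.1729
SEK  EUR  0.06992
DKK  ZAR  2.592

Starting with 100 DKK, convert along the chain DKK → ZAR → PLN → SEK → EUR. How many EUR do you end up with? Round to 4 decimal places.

9.8484

100 DKK × 2.592 = 259.2 ZAR
259.2 ZAR × 0.2218 = 57.49056 PLN
57.49056 PLN × 2.45 = 140.851872 SEK
140.851872 SEK × 0.06992 = 9.84836289024 EUR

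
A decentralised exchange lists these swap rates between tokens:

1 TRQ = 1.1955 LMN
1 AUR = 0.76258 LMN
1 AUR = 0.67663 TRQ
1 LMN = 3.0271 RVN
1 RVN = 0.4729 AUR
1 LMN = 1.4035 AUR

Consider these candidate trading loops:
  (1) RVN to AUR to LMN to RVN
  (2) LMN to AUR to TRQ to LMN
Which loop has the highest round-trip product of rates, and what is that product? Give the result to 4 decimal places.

1.1353

(1) 0.4729 × 0.76258 × 3.0271 = 1.09165
(2) 1.4035 × 0.67663 × 1.1955 = 1.13531
Highest is cycle (2) at 1.1353 (>1, arbitrage).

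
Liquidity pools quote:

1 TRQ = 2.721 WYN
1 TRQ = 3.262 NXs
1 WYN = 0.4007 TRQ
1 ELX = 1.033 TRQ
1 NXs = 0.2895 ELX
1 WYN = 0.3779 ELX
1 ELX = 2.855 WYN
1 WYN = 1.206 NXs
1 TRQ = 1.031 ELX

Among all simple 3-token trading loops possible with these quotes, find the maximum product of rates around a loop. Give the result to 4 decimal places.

1.1795

TRQ→ELX→WYN→TRQ: 1.031 × 2.855 × 0.4007 = 1.17946
TRQ→WYN→ELX→TRQ: 2.721 × 0.3779 × 1.033 = 1.06220
ELX→WYN→NXs→ELX: 2.855 × 1.206 × 0.2895 = 0.99679
TRQ→NXs→ELX→TRQ: 3.262 × 0.2895 × 1.033 = 0.97551
Maximum is TRQ→ELX→WYN→TRQ at 1.1795; arbitrage exists.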